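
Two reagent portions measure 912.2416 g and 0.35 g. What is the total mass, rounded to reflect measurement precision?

912.2416 g + 0.35 g = 912.5916 g.
Addition/subtraction keeps the fewest decimal places: 912.2416 → 4 decimal places, 0.35 → 2 decimal places; limit is 2.
Rounded to 2 decimal places: 912.59 g.

912.59 g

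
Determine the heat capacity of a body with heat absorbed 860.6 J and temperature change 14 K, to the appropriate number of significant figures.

61 J/K

heat capacity = 860.6 J ÷ 14 K = 61.4714285714… J/K.
860.6 has 4 significant figures; 14 has 2.
Division/multiplication keeps the fewest: 2 significant figures.
Rounded: 61 J/K.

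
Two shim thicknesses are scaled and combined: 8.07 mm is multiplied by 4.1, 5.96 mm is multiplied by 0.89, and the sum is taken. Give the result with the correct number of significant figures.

8.07 × 4.1 = 33.087 → 33 mm (2 s.f., last digit at the 10^0 place).
5.96 × 0.89 = 5.3044 → 5.3 mm (2 s.f., last digit at the 10^-1 place).
Sum: 38.3914 mm; keep the coarser place, 10^0.
Result: 38 mm.

38 mm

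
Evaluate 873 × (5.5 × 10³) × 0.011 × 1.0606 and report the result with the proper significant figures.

873 × (5.5 × 10³) × 0.011 × 1.0606 = 56017.1799
Multiplication/division keeps the fewest significant figures: 873 → 3 s.f., 5.5 × 10³ → 2 s.f., 0.011 → 2 s.f., 1.0606 → 5 s.f.; limit is 2.
Rounded to 2 significant figures: 5.6 × 10⁴.

5.6 × 10⁴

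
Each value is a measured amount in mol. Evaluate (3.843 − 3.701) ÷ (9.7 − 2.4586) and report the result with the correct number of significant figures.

3.843 − 3.701 = 0.142, limited to 3 d.p. → 3 s.f.; 9.7 − 2.4586 = 7.2414, limited to 1 d.p. → 2 s.f.
Carrying full precision, 0.142 ÷ 7.2414 = 0.0196094677825…; keep min(3, 2) = 2 s.f.
Rounded to 2 significant figures: 0.020.

0.020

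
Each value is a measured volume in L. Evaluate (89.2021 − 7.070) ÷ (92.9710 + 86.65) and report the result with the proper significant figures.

89.2021 − 7.070 = 82.1321, limited to 3 d.p. → 5 s.f.; 92.9710 + 86.65 = 179.6210, limited to 2 d.p. → 5 s.f.
Carrying full precision, 82.1321 ÷ 179.6210 = 0.457252214385…; keep min(5, 5) = 5 s.f.
Rounded to 5 significant figures: 0.45725.

0.45725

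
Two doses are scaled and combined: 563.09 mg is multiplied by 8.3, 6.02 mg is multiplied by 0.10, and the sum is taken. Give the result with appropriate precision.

4.7 × 10³ mg

563.09 × 8.3 = 4673.647 → 4.7 × 10³ mg (2 s.f., last digit at the 10^2 place).
6.02 × 0.10 = 0.602 → 6.0 × 10⁻¹ mg (2 s.f., last digit at the 10^-2 place).
Sum: 4674.249 mg; keep the coarser place, 10^2.
Result: 4.7 × 10³ mg.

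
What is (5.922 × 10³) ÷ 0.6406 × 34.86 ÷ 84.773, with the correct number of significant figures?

(5.922 × 10³) ÷ 0.6406 × 34.86 ÷ 84.773 = 3801.46764945…
Multiplication/division keeps the fewest significant figures: 5.922 × 10³ → 4 s.f., 0.6406 → 4 s.f., 34.86 → 4 s.f., 84.773 → 5 s.f.; limit is 4.
Rounded to 4 significant figures: 3801.

3801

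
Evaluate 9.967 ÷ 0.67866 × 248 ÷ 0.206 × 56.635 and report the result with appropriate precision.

9.967 ÷ 0.67866 × 248 ÷ 0.206 × 56.635 = 1001340.01326…
Multiplication/division keeps the fewest significant figures: 9.967 → 4 s.f., 0.67866 → 5 s.f., 248 → 3 s.f., 0.206 → 3 s.f., 56.635 → 5 s.f.; limit is 3.
Rounded to 3 significant figures: 1.00 × 10^6.

1.00 × 10^6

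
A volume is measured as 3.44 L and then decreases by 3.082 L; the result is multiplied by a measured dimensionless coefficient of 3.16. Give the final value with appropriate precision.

1.1 L

3.44 L − 3.082 L = 0.358 L; the difference is limited to 2 decimal places (2 s.f.).
Carrying full precision, 0.358 × 3.16 = 1.13128 L; 3.16 has 3 s.f., so the result keeps min(2, 3) = 2 s.f.
Rounded to 2 significant figures: 1.1 L.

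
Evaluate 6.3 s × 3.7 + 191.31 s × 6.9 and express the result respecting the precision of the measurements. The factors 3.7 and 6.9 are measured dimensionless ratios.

1.3 × 10^3 s

6.3 × 3.7 = 23.31 → 23 s (2 s.f., last digit at the 10^0 place).
191.31 × 6.9 = 1320.039 → 1.3 × 10^3 s (2 s.f., last digit at the 10^2 place).
Sum: 1343.349 s; keep the coarser place, 10^2.
Result: 1.3 × 10^3 s.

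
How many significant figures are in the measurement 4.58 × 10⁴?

4.58 × 10⁴: in scientific notation every digit of the coefficient is significant.

3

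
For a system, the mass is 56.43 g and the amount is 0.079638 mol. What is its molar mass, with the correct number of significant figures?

708.6 g/mol

molar mass = 56.43 g ÷ 0.079638 mol = 708.581330521… g/mol.
56.43 has 4 significant figures; 0.079638 has 5.
Division/multiplication keeps the fewest: 4 significant figures.
Rounded: 708.6 g/mol.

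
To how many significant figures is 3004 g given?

4

3004: zeros between nonzero digits are significant.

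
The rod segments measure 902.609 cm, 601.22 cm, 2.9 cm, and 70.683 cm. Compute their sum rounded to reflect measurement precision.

1577.4 cm

902.609 cm + 601.22 cm + 2.9 cm + 70.683 cm = 1577.412 cm.
Addition/subtraction keeps the fewest decimal places: 902.609 → 3 decimal places, 601.22 → 2 decimal places, 2.9 → 1 decimal place, 70.683 → 3 decimal places; limit is 1.
Rounded to 1 decimal place: 1577.4 cm.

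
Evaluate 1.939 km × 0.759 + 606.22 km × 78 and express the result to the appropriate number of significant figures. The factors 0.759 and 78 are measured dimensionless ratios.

4.7 × 10⁴ km

1.939 × 0.759 = 1.471701 → 1.47 km (3 s.f., last digit at the 10^-2 place).
606.22 × 78 = 47285.16 → 4.7 × 10⁴ km (2 s.f., last digit at the 10^3 place).
Sum: 47286.631701 km; keep the coarser place, 10^3.
Result: 4.7 × 10⁴ km.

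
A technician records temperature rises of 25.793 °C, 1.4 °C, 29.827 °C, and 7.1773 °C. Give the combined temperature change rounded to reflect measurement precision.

64.2 °C

25.793 °C + 1.4 °C + 29.827 °C + 7.1773 °C = 64.1973 °C.
Addition/subtraction keeps the fewest decimal places: 25.793 → 3 decimal places, 1.4 → 1 decimal place, 29.827 → 3 decimal places, 7.1773 → 4 decimal places; limit is 1.
Rounded to 1 decimal place: 64.2 °C.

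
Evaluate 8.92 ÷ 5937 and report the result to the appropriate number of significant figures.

1.50 × 10^-3

8.92 ÷ 5937 = 0.00150244231093…
Multiplication/division keeps the fewest significant figures: 8.92 → 3 s.f., 5937 → 4 s.f.; limit is 3.
Rounded to 3 significant figures: 1.50 × 10^-3.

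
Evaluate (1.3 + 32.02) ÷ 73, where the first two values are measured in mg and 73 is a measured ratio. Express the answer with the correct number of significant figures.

1.3 mg + 32.02 mg = 33.32 mg; the sum is limited to 1 decimal place (3 s.f.).
Carrying full precision, 33.32 ÷ 73 = 0.456438356164… mg; 73 has 2 s.f., so the result keeps min(3, 2) = 2 s.f.
Rounded to 2 significant figures: 0.46 mg.

0.46 mg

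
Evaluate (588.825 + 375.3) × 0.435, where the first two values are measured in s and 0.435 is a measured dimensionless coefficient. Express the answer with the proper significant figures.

419 s

588.825 s + 375.3 s = 964.125 s; the sum is limited to 1 decimal place (4 s.f.).
Carrying full precision, 964.125 × 0.435 = 419.394375 s; 0.435 has 3 s.f., so the result keeps min(4, 3) = 3 s.f.
Rounded to 3 significant figures: 419 s.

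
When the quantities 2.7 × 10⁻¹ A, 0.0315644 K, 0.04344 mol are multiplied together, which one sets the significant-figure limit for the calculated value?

2.7 × 10⁻¹ A → 2 s.f.; 0.0315644 K → 6 s.f.; 0.04344 mol → 4 s.f.
The fewest is 2 significant figures, from 2.7 × 10⁻¹ A.

2.7 × 10⁻¹ A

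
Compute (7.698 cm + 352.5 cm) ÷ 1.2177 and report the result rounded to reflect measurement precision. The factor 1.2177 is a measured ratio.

295.8 cm

7.698 cm + 352.5 cm = 360.198 cm; the sum is limited to 1 decimal place (4 s.f.).
Carrying full precision, 360.198 ÷ 1.2177 = 295.801921656… cm; 1.2177 has 5 s.f., so the result keeps min(4, 5) = 4 s.f.
Rounded to 4 significant figures: 295.8 cm.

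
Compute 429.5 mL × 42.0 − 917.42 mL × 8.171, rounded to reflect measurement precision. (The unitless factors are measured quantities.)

429.5 × 42.0 = 18039 → 1.80 × 10^4 mL (3 s.f., last digit at the 10^2 place).
917.42 × 8.171 = 7496.23882 → 7496 mL (4 s.f., last digit at the 10^0 place).
Difference: 10542.76118 mL; keep the coarser place, 10^2.
Result: 1.05 × 10^4 mL.

1.05 × 10^4 mL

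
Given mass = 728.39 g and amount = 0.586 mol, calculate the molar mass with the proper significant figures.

molar mass = 728.39 g ÷ 0.586 mol = 1242.98634812… g/mol.
728.39 has 5 significant figures; 0.586 has 3.
Division/multiplication keeps the fewest: 3 significant figures.
Rounded: 1.24 × 10^3 g/mol.

1.24 × 10^3 g/mol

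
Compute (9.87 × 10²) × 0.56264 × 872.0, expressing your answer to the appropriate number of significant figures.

(9.87 × 10²) × 0.56264 × 872.0 = 484243.99296
Multiplication/division keeps the fewest significant figures: 9.87 × 10² → 3 s.f., 0.56264 → 5 s.f., 872.0 → 4 s.f.; limit is 3.
Rounded to 3 significant figures: 4.84 × 10⁵.

4.84 × 10⁵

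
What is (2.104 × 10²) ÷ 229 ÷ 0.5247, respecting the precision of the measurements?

1.75

(2.104 × 10²) ÷ 229 ÷ 0.5247 = 1.75105258734…
Multiplication/division keeps the fewest significant figures: 2.104 × 10² → 4 s.f., 229 → 3 s.f., 0.5247 → 4 s.f.; limit is 3.
Rounded to 3 significant figures: 1.75.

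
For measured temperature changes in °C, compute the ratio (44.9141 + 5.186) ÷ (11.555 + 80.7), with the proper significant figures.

44.9141 + 5.186 = 50.1001, limited to 3 d.p. → 5 s.f.; 11.555 + 80.7 = 92.255, limited to 1 d.p. → 3 s.f.
Carrying full precision, 50.1001 ÷ 92.255 = 0.5430610807…; keep min(5, 3) = 3 s.f.
Rounded to 3 significant figures: 0.543.

0.543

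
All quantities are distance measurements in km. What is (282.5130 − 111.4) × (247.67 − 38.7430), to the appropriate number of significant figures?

282.5130 − 111.4 = 171.1130, limited to 1 d.p. → 4 s.f.; 247.67 − 38.7430 = 208.9270, limited to 2 d.p. → 5 s.f.
Carrying full precision, 171.1130 × 208.9270 = 35750.125751; keep min(4, 5) = 4 s.f.
Rounded to 4 significant figures: 3.575 × 10^4 km².

3.575 × 10^4 km²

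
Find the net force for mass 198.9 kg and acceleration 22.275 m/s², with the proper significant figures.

4.430 × 10³ N

net force = 198.9 kg × 22.275 m/s² = 4430.4975 N.
198.9 has 4 significant figures; 22.275 has 5.
Division/multiplication keeps the fewest: 4 significant figures.
Rounded: 4.430 × 10³ N.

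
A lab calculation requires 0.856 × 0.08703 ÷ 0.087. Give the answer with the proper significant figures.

0.856 × 0.08703 ÷ 0.087 = 0.856295172414…
Multiplication/division keeps the fewest significant figures: 0.856 → 3 s.f., 0.08703 → 4 s.f., 0.087 → 2 s.f.; limit is 2.
Rounded to 2 significant figures: 0.86.

0.86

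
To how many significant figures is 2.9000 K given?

2.9000: trailing zeros after a decimal point are significant.

5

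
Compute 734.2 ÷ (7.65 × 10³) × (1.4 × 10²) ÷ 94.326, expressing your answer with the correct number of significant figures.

734.2 ÷ (7.65 × 10³) × (1.4 × 10²) ÷ 94.326 = 0.142445771784…
Multiplication/division keeps the fewest significant figures: 734.2 → 4 s.f., 7.65 × 10³ → 3 s.f., 1.4 × 10² → 2 s.f., 94.326 → 5 s.f.; limit is 2.
Rounded to 2 significant figures: 1.4 × 10⁻¹.

1.4 × 10⁻¹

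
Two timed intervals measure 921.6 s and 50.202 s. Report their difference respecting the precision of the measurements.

921.6 s − 50.202 s = 871.398 s.
Addition/subtraction keeps the fewest decimal places: 921.6 → 1 decimal place, 50.202 → 3 decimal places; limit is 1.
Rounded to 1 decimal place: 871.4 s.

871.4 s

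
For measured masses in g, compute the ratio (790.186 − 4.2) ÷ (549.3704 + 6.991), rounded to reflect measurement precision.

790.186 − 4.2 = 785.986, limited to 1 d.p. → 4 s.f.; 549.3704 + 6.991 = 556.3614, limited to 3 d.p. → 6 s.f.
Carrying full precision, 785.986 ÷ 556.3614 = 1.41272561324…; keep min(4, 6) = 4 s.f.
Rounded to 4 significant figures: 1.413.

1.413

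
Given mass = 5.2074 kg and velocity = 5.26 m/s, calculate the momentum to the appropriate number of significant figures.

27.4 kg·m/s

momentum = 5.2074 kg × 5.26 m/s = 27.390924 kg·m/s.
5.2074 has 5 significant figures; 5.26 has 3.
Division/multiplication keeps the fewest: 3 significant figures.
Rounded: 27.4 kg·m/s.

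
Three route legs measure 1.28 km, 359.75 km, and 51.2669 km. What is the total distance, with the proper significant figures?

412.30 km

1.28 km + 359.75 km + 51.2669 km = 412.2969 km.
Addition/subtraction keeps the fewest decimal places: 1.28 → 2 decimal places, 359.75 → 2 decimal places, 51.2669 → 4 decimal places; limit is 2.
Rounded to 2 decimal places: 412.30 km.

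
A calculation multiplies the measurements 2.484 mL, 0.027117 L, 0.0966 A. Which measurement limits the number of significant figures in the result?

0.0966 A

2.484 mL → 4 s.f.; 0.027117 L → 5 s.f.; 0.0966 A → 3 s.f.
The fewest is 3 significant figures, from 0.0966 A.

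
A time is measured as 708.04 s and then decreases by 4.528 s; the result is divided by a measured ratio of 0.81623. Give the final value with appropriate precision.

8.6190 × 10² s

708.04 s − 4.528 s = 703.512 s; the difference is limited to 2 decimal places (5 s.f.).
Carrying full precision, 703.512 ÷ 0.81623 = 861.904120162… s; 0.81623 has 5 s.f., so the result keeps min(5, 5) = 5 s.f.
Rounded to 5 significant figures: 8.6190 × 10² s.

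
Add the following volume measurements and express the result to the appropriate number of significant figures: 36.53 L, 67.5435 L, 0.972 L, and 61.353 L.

36.53 L + 67.5435 L + 0.972 L + 61.353 L = 166.3985 L.
Addition/subtraction keeps the fewest decimal places: 36.53 → 2 decimal places, 67.5435 → 4 decimal places, 0.972 → 3 decimal places, 61.353 → 3 decimal places; limit is 2.
Rounded to 2 decimal places: 166.40 L.

166.40 L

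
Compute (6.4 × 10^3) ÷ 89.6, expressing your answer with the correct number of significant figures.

(6.4 × 10^3) ÷ 89.6 = 71.4285714286…
Multiplication/division keeps the fewest significant figures: 6.4 × 10^3 → 2 s.f., 89.6 → 3 s.f.; limit is 2.
Rounded to 2 significant figures: 71.

71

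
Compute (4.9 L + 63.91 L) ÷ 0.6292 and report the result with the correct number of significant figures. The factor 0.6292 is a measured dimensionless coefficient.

4.9 L + 63.91 L = 68.81 L; the sum is limited to 1 decimal place (3 s.f.).
Carrying full precision, 68.81 ÷ 0.6292 = 109.361093452… L; 0.6292 has 4 s.f., so the result keeps min(3, 4) = 3 s.f.
Rounded to 3 significant figures: 109 L.

109 L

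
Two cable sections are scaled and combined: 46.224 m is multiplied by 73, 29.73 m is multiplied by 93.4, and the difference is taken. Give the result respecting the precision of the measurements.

6 × 10^2 m

46.224 × 73 = 3374.352 → 3.4 × 10^3 m (2 s.f., last digit at the 10^2 place).
29.73 × 93.4 = 2776.782 → 2.78 × 10^3 m (3 s.f., last digit at the 10^1 place).
Difference: 597.57 m; keep the coarser place, 10^2.
Result: 6 × 10^2 m.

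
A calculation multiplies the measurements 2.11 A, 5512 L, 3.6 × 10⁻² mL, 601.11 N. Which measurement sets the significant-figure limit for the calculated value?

2.11 A → 3 s.f.; 5512 L → 4 s.f.; 3.6 × 10⁻² mL → 2 s.f.; 601.11 N → 5 s.f.
The fewest is 2 significant figures, from 3.6 × 10⁻² mL.

3.6 × 10⁻² mL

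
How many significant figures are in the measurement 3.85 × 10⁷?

3.85 × 10⁷: in scientific notation every digit of the coefficient is significant.

3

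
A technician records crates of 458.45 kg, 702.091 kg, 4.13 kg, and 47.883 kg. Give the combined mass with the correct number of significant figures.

458.45 kg + 702.091 kg + 4.13 kg + 47.883 kg = 1212.554 kg.
Addition/subtraction keeps the fewest decimal places: 458.45 → 2 decimal places, 702.091 → 3 decimal places, 4.13 → 2 decimal places, 47.883 → 3 decimal places; limit is 2.
Rounded to 2 decimal places: 1212.55 kg.

1212.55 kg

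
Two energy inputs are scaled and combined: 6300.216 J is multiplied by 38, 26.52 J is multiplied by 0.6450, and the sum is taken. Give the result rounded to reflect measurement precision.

6300.216 × 38 = 239408.208 → 2.4 × 10^5 J (2 s.f., last digit at the 10^4 place).
26.52 × 0.6450 = 17.1054 → 17.11 J (4 s.f., last digit at the 10^-2 place).
Sum: 239425.3134 J; keep the coarser place, 10^4.
Result: 2.4 × 10^5 J.

2.4 × 10^5 J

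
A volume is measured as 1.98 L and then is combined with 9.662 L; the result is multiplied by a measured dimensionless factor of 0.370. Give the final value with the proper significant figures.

1.98 L + 9.662 L = 11.642 L; the sum is limited to 2 decimal places (4 s.f.).
Carrying full precision, 11.642 × 0.370 = 4.30754 L; 0.370 has 3 s.f., so the result keeps min(4, 3) = 3 s.f.
Rounded to 3 significant figures: 4.31 L.

4.31 L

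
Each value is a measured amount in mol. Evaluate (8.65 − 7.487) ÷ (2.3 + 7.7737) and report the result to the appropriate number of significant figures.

0.115

8.65 − 7.487 = 1.163, limited to 2 d.p. → 3 s.f.; 2.3 + 7.7737 = 10.0737, limited to 1 d.p. → 3 s.f.
Carrying full precision, 1.163 ÷ 10.0737 = 0.115449139839…; keep min(3, 3) = 3 s.f.
Rounded to 3 significant figures: 0.115.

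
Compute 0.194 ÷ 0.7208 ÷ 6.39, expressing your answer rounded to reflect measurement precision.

0.194 ÷ 0.7208 ÷ 6.39 = 0.0421197799697…
Multiplication/division keeps the fewest significant figures: 0.194 → 3 s.f., 0.7208 → 4 s.f., 6.39 → 3 s.f.; limit is 3.
Rounded to 3 significant figures: 0.0421.

0.0421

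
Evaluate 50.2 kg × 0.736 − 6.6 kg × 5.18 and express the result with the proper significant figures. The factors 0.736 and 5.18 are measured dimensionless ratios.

50.2 × 0.736 = 36.9472 → 36.9 kg (3 s.f., last digit at the 10^-1 place).
6.6 × 5.18 = 34.188 → 34 kg (2 s.f., last digit at the 10^0 place).
Difference: 2.7592 kg; keep the coarser place, 10^0.
Result: 3 kg.

3 kg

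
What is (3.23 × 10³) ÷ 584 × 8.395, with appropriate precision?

46.4

(3.23 × 10³) ÷ 584 × 8.395 = 46.43125
Multiplication/division keeps the fewest significant figures: 3.23 × 10³ → 3 s.f., 584 → 3 s.f., 8.395 → 4 s.f.; limit is 3.
Rounded to 3 significant figures: 46.4.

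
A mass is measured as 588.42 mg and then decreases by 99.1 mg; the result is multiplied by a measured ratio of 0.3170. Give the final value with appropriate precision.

588.42 mg − 99.1 mg = 489.32 mg; the difference is limited to 1 decimal place (4 s.f.).
Carrying full precision, 489.32 × 0.3170 = 155.11444 mg; 0.3170 has 4 s.f., so the result keeps min(4, 4) = 4 s.f.
Rounded to 4 significant figures: 155.1 mg.

155.1 mg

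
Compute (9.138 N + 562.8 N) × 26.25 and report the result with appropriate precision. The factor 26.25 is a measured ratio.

9.138 N + 562.8 N = 571.938 N; the sum is limited to 1 decimal place (4 s.f.).
Carrying full precision, 571.938 × 26.25 = 15013.3725 N; 26.25 has 4 s.f., so the result keeps min(4, 4) = 4 s.f.
Rounded to 4 significant figures: 1.501 × 10^4 N.

1.501 × 10^4 N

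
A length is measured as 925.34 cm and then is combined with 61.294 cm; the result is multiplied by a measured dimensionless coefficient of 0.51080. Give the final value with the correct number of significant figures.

503.97 cm

925.34 cm + 61.294 cm = 986.634 cm; the sum is limited to 2 decimal places (5 s.f.).
Carrying full precision, 986.634 × 0.51080 = 503.9726472 cm; 0.51080 has 5 s.f., so the result keeps min(5, 5) = 5 s.f.
Rounded to 5 significant figures: 503.97 cm.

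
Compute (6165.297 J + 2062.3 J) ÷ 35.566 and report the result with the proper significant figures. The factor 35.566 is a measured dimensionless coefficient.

6165.297 J + 2062.3 J = 8227.597 J; the sum is limited to 1 decimal place (5 s.f.).
Carrying full precision, 8227.597 ÷ 35.566 = 231.333211494… J; 35.566 has 5 s.f., so the result keeps min(5, 5) = 5 s.f.
Rounded to 5 significant figures: 231.33 J.

231.33 J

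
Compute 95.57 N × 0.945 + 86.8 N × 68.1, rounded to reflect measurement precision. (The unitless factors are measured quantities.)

6.00 × 10³ N

95.57 × 0.945 = 90.31365 → 90.3 N (3 s.f., last digit at the 10^-1 place).
86.8 × 68.1 = 5911.08 → 5.91 × 10³ N (3 s.f., last digit at the 10^1 place).
Sum: 6001.39365 N; keep the coarser place, 10^1.
Result: 6.00 × 10³ N.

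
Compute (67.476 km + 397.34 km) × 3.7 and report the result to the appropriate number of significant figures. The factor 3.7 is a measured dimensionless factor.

1.7 × 10³ km

67.476 km + 397.34 km = 464.816 km; the sum is limited to 2 decimal places (5 s.f.).
Carrying full precision, 464.816 × 3.7 = 1719.8192 km; 3.7 has 2 s.f., so the result keeps min(5, 2) = 2 s.f.
Rounded to 2 significant figures: 1.7 × 10³ km.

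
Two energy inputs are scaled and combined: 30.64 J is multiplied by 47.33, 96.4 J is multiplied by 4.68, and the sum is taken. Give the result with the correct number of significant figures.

1901 J

30.64 × 47.33 = 1450.1912 → 1.450 × 10³ J (4 s.f., last digit at the 10^0 place).
96.4 × 4.68 = 451.152 → 451 J (3 s.f., last digit at the 10^0 place).
Sum: 1901.3432 J; keep the coarser place, 10^0.
Result: 1901 J.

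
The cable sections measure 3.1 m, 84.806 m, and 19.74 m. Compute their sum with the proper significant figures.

107.6 m

3.1 m + 84.806 m + 19.74 m = 107.646 m.
Addition/subtraction keeps the fewest decimal places: 3.1 → 1 decimal place, 84.806 → 3 decimal places, 19.74 → 2 decimal places; limit is 1.
Rounded to 1 decimal place: 107.6 m.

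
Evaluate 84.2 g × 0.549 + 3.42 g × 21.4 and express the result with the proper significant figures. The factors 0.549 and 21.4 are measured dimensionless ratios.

84.2 × 0.549 = 46.2258 → 46.2 g (3 s.f., last digit at the 10^-1 place).
3.42 × 21.4 = 73.188 → 73.2 g (3 s.f., last digit at the 10^-1 place).
Sum: 119.4138 g; keep the coarser place, 10^-1.
Result: 1.194 × 10^2 g.

1.194 × 10^2 g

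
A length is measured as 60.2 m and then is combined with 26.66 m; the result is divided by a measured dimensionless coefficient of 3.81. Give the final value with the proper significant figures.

22.8 m

60.2 m + 26.66 m = 86.86 m; the sum is limited to 1 decimal place (3 s.f.).
Carrying full precision, 86.86 ÷ 3.81 = 22.7979002625… m; 3.81 has 3 s.f., so the result keeps min(3, 3) = 3 s.f.
Rounded to 3 significant figures: 22.8 m.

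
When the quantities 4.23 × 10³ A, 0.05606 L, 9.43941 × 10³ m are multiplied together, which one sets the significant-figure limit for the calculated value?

4.23 × 10³ A

4.23 × 10³ A → 3 s.f.; 0.05606 L → 4 s.f.; 9.43941 × 10³ m → 6 s.f.
The fewest is 3 significant figures, from 4.23 × 10³ A.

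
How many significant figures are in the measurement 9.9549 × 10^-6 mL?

9.9549 × 10^-6: in scientific notation every digit of the coefficient is significant.

5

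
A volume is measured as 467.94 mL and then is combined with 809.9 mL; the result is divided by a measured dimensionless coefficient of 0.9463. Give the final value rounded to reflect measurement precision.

1.350 × 10^3 mL

467.94 mL + 809.9 mL = 1277.84 mL; the sum is limited to 1 decimal place (5 s.f.).
Carrying full precision, 1277.84 ÷ 0.9463 = 1350.35401036… mL; 0.9463 has 4 s.f., so the result keeps min(5, 4) = 4 s.f.
Rounded to 4 significant figures: 1.350 × 10^3 mL.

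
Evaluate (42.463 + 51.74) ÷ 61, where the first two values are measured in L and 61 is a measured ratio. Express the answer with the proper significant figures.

42.463 L + 51.74 L = 94.203 L; the sum is limited to 2 decimal places (4 s.f.).
Carrying full precision, 94.203 ÷ 61 = 1.54431147541… L; 61 has 2 s.f., so the result keeps min(4, 2) = 2 s.f.
Rounded to 2 significant figures: 1.5 L.

1.5 L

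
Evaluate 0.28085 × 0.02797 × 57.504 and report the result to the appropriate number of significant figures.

0.4517

0.28085 × 0.02797 × 57.504 = 0.451715455248
Multiplication/division keeps the fewest significant figures: 0.28085 → 5 s.f., 0.02797 → 4 s.f., 57.504 → 5 s.f.; limit is 4.
Rounded to 4 significant figures: 0.4517.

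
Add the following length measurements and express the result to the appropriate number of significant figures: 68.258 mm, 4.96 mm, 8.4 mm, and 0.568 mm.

82.2 mm

68.258 mm + 4.96 mm + 8.4 mm + 0.568 mm = 82.186 mm.
Addition/subtraction keeps the fewest decimal places: 68.258 → 3 decimal places, 4.96 → 2 decimal places, 8.4 → 1 decimal place, 0.568 → 3 decimal places; limit is 1.
Rounded to 1 decimal place: 82.2 mm.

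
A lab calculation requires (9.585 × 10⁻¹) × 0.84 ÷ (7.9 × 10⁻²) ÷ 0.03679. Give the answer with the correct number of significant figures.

2.8 × 10²

(9.585 × 10⁻¹) × 0.84 ÷ (7.9 × 10⁻²) ÷ 0.03679 = 277.022168242…
Multiplication/division keeps the fewest significant figures: 9.585 × 10⁻¹ → 4 s.f., 0.84 → 2 s.f., 7.9 × 10⁻² → 2 s.f., 0.03679 → 4 s.f.; limit is 2.
Rounded to 2 significant figures: 2.8 × 10².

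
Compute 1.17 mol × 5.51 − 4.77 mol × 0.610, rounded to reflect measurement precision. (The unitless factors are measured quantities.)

3.54 mol

1.17 × 5.51 = 6.4467 → 6.45 mol (3 s.f., last digit at the 10^-2 place).
4.77 × 0.610 = 2.9097 → 2.91 mol (3 s.f., last digit at the 10^-2 place).
Difference: 3.537 mol; keep the coarser place, 10^-2.
Result: 3.54 mol.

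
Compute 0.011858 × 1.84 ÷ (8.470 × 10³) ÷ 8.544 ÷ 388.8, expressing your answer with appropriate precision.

0.011858 × 1.84 ÷ (8.470 × 10³) ÷ 8.544 ÷ 388.8 = 7.75458146453 × 10^-10…
Multiplication/division keeps the fewest significant figures: 0.011858 → 5 s.f., 1.84 → 3 s.f., 8.470 × 10³ → 4 s.f., 8.544 → 4 s.f., 388.8 → 4 s.f.; limit is 3.
Rounded to 3 significant figures: 7.75 × 10⁻¹⁰.

7.75 × 10⁻¹⁰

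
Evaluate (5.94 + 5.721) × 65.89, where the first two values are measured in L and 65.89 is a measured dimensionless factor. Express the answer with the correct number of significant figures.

768.3 L

5.94 L + 5.721 L = 11.661 L; the sum is limited to 2 decimal places (4 s.f.).
Carrying full precision, 11.661 × 65.89 = 768.34329 L; 65.89 has 4 s.f., so the result keeps min(4, 4) = 4 s.f.
Rounded to 4 significant figures: 768.3 L.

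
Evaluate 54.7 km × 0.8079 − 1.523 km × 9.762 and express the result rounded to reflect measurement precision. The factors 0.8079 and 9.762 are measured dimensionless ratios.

29.3 km

54.7 × 0.8079 = 44.19213 → 44.2 km (3 s.f., last digit at the 10^-1 place).
1.523 × 9.762 = 14.867526 → 14.87 km (4 s.f., last digit at the 10^-2 place).
Difference: 29.324604 km; keep the coarser place, 10^-1.
Result: 29.3 km.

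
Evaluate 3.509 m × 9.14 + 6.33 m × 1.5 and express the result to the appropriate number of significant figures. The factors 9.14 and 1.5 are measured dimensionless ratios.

41.6 m

3.509 × 9.14 = 32.07226 → 32.1 m (3 s.f., last digit at the 10^-1 place).
6.33 × 1.5 = 9.495 → 9.5 m (2 s.f., last digit at the 10^-1 place).
Sum: 41.56726 m; keep the coarser place, 10^-1.
Result: 41.6 m.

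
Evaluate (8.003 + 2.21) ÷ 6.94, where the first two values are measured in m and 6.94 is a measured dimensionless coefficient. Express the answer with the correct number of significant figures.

1.47 m

8.003 m + 2.21 m = 10.213 m; the sum is limited to 2 decimal places (4 s.f.).
Carrying full precision, 10.213 ÷ 6.94 = 1.47161383285… m; 6.94 has 3 s.f., so the result keeps min(4, 3) = 3 s.f.
Rounded to 3 significant figures: 1.47 m.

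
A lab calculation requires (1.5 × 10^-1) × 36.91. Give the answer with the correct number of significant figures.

5.5

(1.5 × 10^-1) × 36.91 = 5.5365
Multiplication/division keeps the fewest significant figures: 1.5 × 10^-1 → 2 s.f., 36.91 → 4 s.f.; limit is 2.
Rounded to 2 significant figures: 5.5.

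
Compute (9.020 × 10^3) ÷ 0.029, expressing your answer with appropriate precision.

3.1 × 10^5

(9.020 × 10^3) ÷ 0.029 = 311034.482759…
Multiplication/division keeps the fewest significant figures: 9.020 × 10^3 → 4 s.f., 0.029 → 2 s.f.; limit is 2.
Rounded to 2 significant figures: 3.1 × 10^5.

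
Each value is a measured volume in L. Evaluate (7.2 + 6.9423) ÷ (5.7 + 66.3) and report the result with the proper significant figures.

0.196

7.2 + 6.9423 = 14.1423, limited to 1 d.p. → 3 s.f.; 5.7 + 66.3 = 72.0, limited to 1 d.p. → 3 s.f.
Carrying full precision, 14.1423 ÷ 72.0 = 0.196420833333…; keep min(3, 3) = 3 s.f.
Rounded to 3 significant figures: 0.196.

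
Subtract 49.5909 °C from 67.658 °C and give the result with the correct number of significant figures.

67.658 °C − 49.5909 °C = 18.0671 °C.
Addition/subtraction keeps the fewest decimal places: 67.658 → 3 decimal places, 49.5909 → 4 decimal places; limit is 3.
Rounded to 3 decimal places: 18.067 °C.

18.067 °C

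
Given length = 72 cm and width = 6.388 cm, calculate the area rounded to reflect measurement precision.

4.6 × 10^2 cm²

area = 72 cm × 6.388 cm = 459.936 cm².
72 has 2 significant figures; 6.388 has 4.
Division/multiplication keeps the fewest: 2 significant figures.
Rounded: 4.6 × 10^2 cm².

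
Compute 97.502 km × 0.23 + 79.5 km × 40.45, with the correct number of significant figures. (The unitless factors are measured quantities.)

3.24 × 10^3 km

97.502 × 0.23 = 22.42546 → 22 km (2 s.f., last digit at the 10^0 place).
79.5 × 40.45 = 3215.775 → 3.22 × 10^3 km (3 s.f., last digit at the 10^1 place).
Sum: 3238.20046 km; keep the coarser place, 10^1.
Result: 3.24 × 10^3 km.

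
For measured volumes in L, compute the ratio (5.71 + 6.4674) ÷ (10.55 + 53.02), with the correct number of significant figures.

5.71 + 6.4674 = 12.1774, limited to 2 d.p. → 4 s.f.; 10.55 + 53.02 = 63.57, limited to 2 d.p. → 4 s.f.
Carrying full precision, 12.1774 ÷ 63.57 = 0.191558911436…; keep min(4, 4) = 4 s.f.
Rounded to 4 significant figures: 1.916 × 10⁻¹.

1.916 × 10⁻¹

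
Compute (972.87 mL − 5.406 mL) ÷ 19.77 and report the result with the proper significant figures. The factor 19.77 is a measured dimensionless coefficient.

972.87 mL − 5.406 mL = 967.464 mL; the difference is limited to 2 decimal places (5 s.f.).
Carrying full precision, 967.464 ÷ 19.77 = 48.9359635812… mL; 19.77 has 4 s.f., so the result keeps min(5, 4) = 4 s.f.
Rounded to 4 significant figures: 48.94 mL.

48.94 mL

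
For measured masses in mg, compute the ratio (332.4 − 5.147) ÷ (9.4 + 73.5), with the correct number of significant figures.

332.4 − 5.147 = 327.253, limited to 1 d.p. → 4 s.f.; 9.4 + 73.5 = 82.9, limited to 1 d.p. → 3 s.f.
Carrying full precision, 327.253 ÷ 82.9 = 3.94756332931…; keep min(4, 3) = 3 s.f.
Rounded to 3 significant figures: 3.95.

3.95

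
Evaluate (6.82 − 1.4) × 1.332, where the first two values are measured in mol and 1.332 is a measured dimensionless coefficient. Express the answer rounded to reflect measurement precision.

6.82 mol − 1.4 mol = 5.42 mol; the difference is limited to 1 decimal place (2 s.f.).
Carrying full precision, 5.42 × 1.332 = 7.21944 mol; 1.332 has 4 s.f., so the result keeps min(2, 4) = 2 s.f.
Rounded to 2 significant figures: 7.2 mol.

7.2 mol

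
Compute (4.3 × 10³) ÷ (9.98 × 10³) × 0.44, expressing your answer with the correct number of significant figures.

(4.3 × 10³) ÷ (9.98 × 10³) × 0.44 = 0.189579158317…
Multiplication/division keeps the fewest significant figures: 4.3 × 10³ → 2 s.f., 9.98 × 10³ → 3 s.f., 0.44 → 2 s.f.; limit is 2.
Rounded to 2 significant figures: 0.19.

0.19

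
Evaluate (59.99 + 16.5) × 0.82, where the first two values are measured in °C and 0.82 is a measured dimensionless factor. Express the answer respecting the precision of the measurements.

63 °C

59.99 °C + 16.5 °C = 76.49 °C; the sum is limited to 1 decimal place (3 s.f.).
Carrying full precision, 76.49 × 0.82 = 62.7218 °C; 0.82 has 2 s.f., so the result keeps min(3, 2) = 2 s.f.
Rounded to 2 significant figures: 63 °C.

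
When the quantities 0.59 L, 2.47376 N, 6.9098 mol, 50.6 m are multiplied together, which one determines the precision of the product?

0.59 L

0.59 L → 2 s.f.; 2.47376 N → 6 s.f.; 6.9098 mol → 5 s.f.; 50.6 m → 3 s.f.
The fewest is 2 significant figures, from 0.59 L.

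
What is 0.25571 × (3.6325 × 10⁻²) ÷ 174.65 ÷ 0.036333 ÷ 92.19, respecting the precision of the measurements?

1.588 × 10⁻⁵

0.25571 × (3.6325 × 10⁻²) ÷ 174.65 ÷ 0.036333 ÷ 92.19 = 0.0000158781416281…
Multiplication/division keeps the fewest significant figures: 0.25571 → 5 s.f., 3.6325 × 10⁻² → 5 s.f., 174.65 → 5 s.f., 0.036333 → 5 s.f., 92.19 → 4 s.f.; limit is 4.
Rounded to 4 significant figures: 1.588 × 10⁻⁵.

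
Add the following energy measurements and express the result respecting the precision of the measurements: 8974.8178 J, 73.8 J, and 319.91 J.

9368.5 J

8974.8178 J + 73.8 J + 319.91 J = 9368.5278 J.
Addition/subtraction keeps the fewest decimal places: 8974.8178 → 4 decimal places, 73.8 → 1 decimal place, 319.91 → 2 decimal places; limit is 1.
Rounded to 1 decimal place: 9368.5 J.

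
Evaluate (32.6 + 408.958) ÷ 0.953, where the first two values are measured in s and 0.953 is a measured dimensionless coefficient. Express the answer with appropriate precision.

463 s

32.6 s + 408.958 s = 441.558 s; the sum is limited to 1 decimal place (4 s.f.).
Carrying full precision, 441.558 ÷ 0.953 = 463.334732424… s; 0.953 has 3 s.f., so the result keeps min(4, 3) = 3 s.f.
Rounded to 3 significant figures: 463 s.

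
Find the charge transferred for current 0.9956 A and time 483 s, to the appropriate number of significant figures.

charge transferred = 0.9956 A × 483 s = 480.8748 C.
0.9956 has 4 significant figures; 483 has 3.
Division/multiplication keeps the fewest: 3 significant figures.
Rounded: 481 C.

481 C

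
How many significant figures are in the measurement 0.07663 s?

4

0.07663: leading zeros are not significant.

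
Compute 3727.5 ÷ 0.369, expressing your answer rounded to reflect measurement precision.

3727.5 ÷ 0.369 = 10101.6260163…
Multiplication/division keeps the fewest significant figures: 3727.5 → 5 s.f., 0.369 → 3 s.f.; limit is 3.
Rounded to 3 significant figures: 1.01 × 10⁴.

1.01 × 10⁴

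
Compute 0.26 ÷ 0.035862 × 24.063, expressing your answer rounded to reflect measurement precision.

0.26 ÷ 0.035862 × 24.063 = 174.457085494…
Multiplication/division keeps the fewest significant figures: 0.26 → 2 s.f., 0.035862 → 5 s.f., 24.063 → 5 s.f.; limit is 2.
Rounded to 2 significant figures: 1.7 × 10².

1.7 × 10²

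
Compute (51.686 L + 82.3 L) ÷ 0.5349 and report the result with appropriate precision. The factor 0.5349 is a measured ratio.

250.5 L

51.686 L + 82.3 L = 133.986 L; the sum is limited to 1 decimal place (4 s.f.).
Carrying full precision, 133.986 ÷ 0.5349 = 250.487941671… L; 0.5349 has 4 s.f., so the result keeps min(4, 4) = 4 s.f.
Rounded to 4 significant figures: 250.5 L.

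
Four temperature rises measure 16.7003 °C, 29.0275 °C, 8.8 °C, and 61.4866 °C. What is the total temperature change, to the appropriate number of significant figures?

1.160 × 10^2 °C

16.7003 °C + 29.0275 °C + 8.8 °C + 61.4866 °C = 116.0144 °C.
Addition/subtraction keeps the fewest decimal places: 16.7003 → 4 decimal places, 29.0275 → 4 decimal places, 8.8 → 1 decimal place, 61.4866 → 4 decimal places; limit is 1.
Rounded to 1 decimal place: 1.160 × 10^2 °C.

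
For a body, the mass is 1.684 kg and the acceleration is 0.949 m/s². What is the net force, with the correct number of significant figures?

net force = 1.684 kg × 0.949 m/s² = 1.598116 N.
1.684 has 4 significant figures; 0.949 has 3.
Division/multiplication keeps the fewest: 3 significant figures.
Rounded: 1.60 N.

1.60 N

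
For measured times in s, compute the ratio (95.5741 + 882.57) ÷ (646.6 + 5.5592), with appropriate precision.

95.5741 + 882.57 = 978.1441, limited to 2 d.p. → 5 s.f.; 646.6 + 5.5592 = 652.1592, limited to 1 d.p. → 4 s.f.
Carrying full precision, 978.1441 ÷ 652.1592 = 1.49985479006…; keep min(5, 4) = 4 s.f.
Rounded to 4 significant figures: 1.500.

1.500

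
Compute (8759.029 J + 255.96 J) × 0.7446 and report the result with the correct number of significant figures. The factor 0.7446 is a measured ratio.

8759.029 J + 255.96 J = 9014.989 J; the sum is limited to 2 decimal places (6 s.f.).
Carrying full precision, 9014.989 × 0.7446 = 6712.5608094 J; 0.7446 has 4 s.f., so the result keeps min(6, 4) = 4 s.f.
Rounded to 4 significant figures: 6713 J.

6713 J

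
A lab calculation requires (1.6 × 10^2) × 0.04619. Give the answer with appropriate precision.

(1.6 × 10^2) × 0.04619 = 7.3904
Multiplication/division keeps the fewest significant figures: 1.6 × 10^2 → 2 s.f., 0.04619 → 4 s.f.; limit is 2.
Rounded to 2 significant figures: 7.4.

7.4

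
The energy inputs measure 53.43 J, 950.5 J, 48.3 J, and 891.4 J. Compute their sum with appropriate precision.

1943.6 J

53.43 J + 950.5 J + 48.3 J + 891.4 J = 1943.63 J.
Addition/subtraction keeps the fewest decimal places: 53.43 → 2 decimal places, 950.5 → 1 decimal place, 48.3 → 1 decimal place, 891.4 → 1 decimal place; limit is 1.
Rounded to 1 decimal place: 1943.6 J.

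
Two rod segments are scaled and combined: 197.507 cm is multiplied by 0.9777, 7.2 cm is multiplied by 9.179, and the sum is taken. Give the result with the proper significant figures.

197.507 × 0.9777 = 193.1025939 → 193.1 cm (4 s.f., last digit at the 10^-1 place).
7.2 × 9.179 = 66.0888 → 66 cm (2 s.f., last digit at the 10^0 place).
Sum: 259.1913939 cm; keep the coarser place, 10^0.
Result: 259 cm.

259 cm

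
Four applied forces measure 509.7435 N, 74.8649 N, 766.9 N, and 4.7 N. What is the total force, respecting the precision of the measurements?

1356.2 N

509.7435 N + 74.8649 N + 766.9 N + 4.7 N = 1356.2084 N.
Addition/subtraction keeps the fewest decimal places: 509.7435 → 4 decimal places, 74.8649 → 4 decimal places, 766.9 → 1 decimal place, 4.7 → 1 decimal place; limit is 1.
Rounded to 1 decimal place: 1356.2 N.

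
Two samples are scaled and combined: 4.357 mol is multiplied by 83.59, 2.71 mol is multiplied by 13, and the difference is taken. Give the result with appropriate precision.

4.357 × 83.59 = 364.20163 → 364.2 mol (4 s.f., last digit at the 10^-1 place).
2.71 × 13 = 35.23 → 35 mol (2 s.f., last digit at the 10^0 place).
Difference: 328.97163 mol; keep the coarser place, 10^0.
Result: 329 mol.

329 mol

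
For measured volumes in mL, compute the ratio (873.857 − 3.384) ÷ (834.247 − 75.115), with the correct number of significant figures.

1.14667

873.857 − 3.384 = 870.473, limited to 3 d.p. → 6 s.f.; 834.247 − 75.115 = 759.132, limited to 3 d.p. → 6 s.f.
Carrying full precision, 870.473 ÷ 759.132 = 1.14666882703…; keep min(6, 6) = 6 s.f.
Rounded to 6 significant figures: 1.14667.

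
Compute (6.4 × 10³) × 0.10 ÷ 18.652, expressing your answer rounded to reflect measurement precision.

(6.4 × 10³) × 0.10 ÷ 18.652 = 34.312674244…
Multiplication/division keeps the fewest significant figures: 6.4 × 10³ → 2 s.f., 0.10 → 2 s.f., 18.652 → 5 s.f.; limit is 2.
Rounded to 2 significant figures: 34.

34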